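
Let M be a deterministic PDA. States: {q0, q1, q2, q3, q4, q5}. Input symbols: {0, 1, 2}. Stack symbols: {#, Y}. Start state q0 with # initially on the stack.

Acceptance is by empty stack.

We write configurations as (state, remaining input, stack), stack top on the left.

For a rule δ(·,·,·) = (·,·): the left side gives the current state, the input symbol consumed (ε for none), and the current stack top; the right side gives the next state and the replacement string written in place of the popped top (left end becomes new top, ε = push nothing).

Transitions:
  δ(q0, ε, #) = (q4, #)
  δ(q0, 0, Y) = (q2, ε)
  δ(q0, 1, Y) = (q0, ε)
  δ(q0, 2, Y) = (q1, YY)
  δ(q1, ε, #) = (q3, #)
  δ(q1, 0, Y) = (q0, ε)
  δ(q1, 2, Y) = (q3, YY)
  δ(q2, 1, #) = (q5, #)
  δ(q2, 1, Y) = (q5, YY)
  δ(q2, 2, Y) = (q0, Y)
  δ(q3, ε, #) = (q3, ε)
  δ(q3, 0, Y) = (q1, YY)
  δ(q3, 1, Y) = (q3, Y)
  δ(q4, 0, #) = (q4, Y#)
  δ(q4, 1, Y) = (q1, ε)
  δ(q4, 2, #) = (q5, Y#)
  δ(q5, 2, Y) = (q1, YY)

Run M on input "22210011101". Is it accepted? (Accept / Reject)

Accept

(q0, 22210011101, #)
  ε-move, top #: go to q4, push # → (q4, 22210011101, #)
  read 2, top #: go to q5, push Y# → (q5, 2210011101, Y#)
  read 2, top Y: go to q1, push YY → (q1, 210011101, YY#)
  read 2, top Y: go to q3, push YY → (q3, 10011101, YYY#)
  read 1, top Y: go to q3, push Y → (q3, 0011101, YYY#)
  read 0, top Y: go to q1, push YY → (q1, 011101, YYYY#)
  read 0, top Y: go to q0, push ε → (q0, 11101, YYY#)
  read 1, top Y: go to q0, push ε → (q0, 1101, YY#)
  read 1, top Y: go to q0, push ε → (q0, 101, Y#)
  read 1, top Y: go to q0, push ε → (q0, 01, #)
  ε-move, top #: go to q4, push # → (q4, 01, #)
  read 0, top #: go to q4, push Y# → (q4, 1, Y#)
  read 1, top Y: go to q1, push ε → (q1, ε, #)
  ε-move, top #: go to q3, push # → (q3, ε, #)
  ε-move, top #: go to q3, push ε → (q3, ε, ε)
All input consumed and the stack is empty.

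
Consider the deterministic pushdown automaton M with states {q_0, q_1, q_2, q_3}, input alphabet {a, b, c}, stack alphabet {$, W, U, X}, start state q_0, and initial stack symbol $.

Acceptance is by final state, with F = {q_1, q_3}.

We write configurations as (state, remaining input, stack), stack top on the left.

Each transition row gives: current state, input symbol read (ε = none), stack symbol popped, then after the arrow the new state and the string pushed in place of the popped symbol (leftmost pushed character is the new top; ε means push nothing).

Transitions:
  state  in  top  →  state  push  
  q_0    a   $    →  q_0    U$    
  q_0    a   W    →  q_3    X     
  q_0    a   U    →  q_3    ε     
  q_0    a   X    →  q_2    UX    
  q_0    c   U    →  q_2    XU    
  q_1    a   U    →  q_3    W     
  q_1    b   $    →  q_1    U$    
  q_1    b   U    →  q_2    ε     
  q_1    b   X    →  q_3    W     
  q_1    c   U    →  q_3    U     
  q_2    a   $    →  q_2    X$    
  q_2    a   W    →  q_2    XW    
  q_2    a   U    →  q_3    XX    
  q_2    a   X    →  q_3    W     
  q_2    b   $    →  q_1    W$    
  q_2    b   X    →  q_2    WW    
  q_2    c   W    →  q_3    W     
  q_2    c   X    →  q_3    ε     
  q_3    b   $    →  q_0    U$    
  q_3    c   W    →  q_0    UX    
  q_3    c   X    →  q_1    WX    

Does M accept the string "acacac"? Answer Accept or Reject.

Accept

(q_0, acacac, $) ⊢ (q_0, cacac, U$) ⊢ (q_2, acac, XU$) ⊢ (q_3, cac, WU$) ⊢ (q_0, ac, UXU$) ⊢ (q_3, c, XU$) ⊢ (q_1, ε, WXU$)
All input consumed; state q_1 ∈ F.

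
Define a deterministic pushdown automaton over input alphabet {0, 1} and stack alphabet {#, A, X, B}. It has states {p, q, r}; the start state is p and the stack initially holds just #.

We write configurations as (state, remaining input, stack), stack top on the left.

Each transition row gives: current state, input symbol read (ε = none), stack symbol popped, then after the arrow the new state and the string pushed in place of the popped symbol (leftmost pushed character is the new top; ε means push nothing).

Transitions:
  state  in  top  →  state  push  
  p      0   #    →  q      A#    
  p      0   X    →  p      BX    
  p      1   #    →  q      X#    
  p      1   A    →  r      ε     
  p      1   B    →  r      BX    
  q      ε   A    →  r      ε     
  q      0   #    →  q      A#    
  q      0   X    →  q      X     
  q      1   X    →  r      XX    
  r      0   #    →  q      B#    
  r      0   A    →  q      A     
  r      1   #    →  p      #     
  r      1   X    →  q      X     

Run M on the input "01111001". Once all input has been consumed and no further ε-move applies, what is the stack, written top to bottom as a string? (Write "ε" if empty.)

(p, 01111001, #)
  read 0, top #: go to q, push A# → (q, 1111001, A#)
  ε-move, top A: go to r, push ε → (r, 1111001, #)
  read 1, top #: go to p, push # → (p, 111001, #)
  read 1, top #: go to q, push X# → (q, 11001, X#)
  read 1, top X: go to r, push XX → (r, 1001, XX#)
  read 1, top X: go to q, push X → (q, 001, XX#)
  read 0, top X: go to q, push X → (q, 01, XX#)
  read 0, top X: go to q, push X → (q, 1, XX#)
  read 1, top X: go to r, push XX → (r, ε, XXX#)
All input consumed in state r with stack XXX#.

XXX#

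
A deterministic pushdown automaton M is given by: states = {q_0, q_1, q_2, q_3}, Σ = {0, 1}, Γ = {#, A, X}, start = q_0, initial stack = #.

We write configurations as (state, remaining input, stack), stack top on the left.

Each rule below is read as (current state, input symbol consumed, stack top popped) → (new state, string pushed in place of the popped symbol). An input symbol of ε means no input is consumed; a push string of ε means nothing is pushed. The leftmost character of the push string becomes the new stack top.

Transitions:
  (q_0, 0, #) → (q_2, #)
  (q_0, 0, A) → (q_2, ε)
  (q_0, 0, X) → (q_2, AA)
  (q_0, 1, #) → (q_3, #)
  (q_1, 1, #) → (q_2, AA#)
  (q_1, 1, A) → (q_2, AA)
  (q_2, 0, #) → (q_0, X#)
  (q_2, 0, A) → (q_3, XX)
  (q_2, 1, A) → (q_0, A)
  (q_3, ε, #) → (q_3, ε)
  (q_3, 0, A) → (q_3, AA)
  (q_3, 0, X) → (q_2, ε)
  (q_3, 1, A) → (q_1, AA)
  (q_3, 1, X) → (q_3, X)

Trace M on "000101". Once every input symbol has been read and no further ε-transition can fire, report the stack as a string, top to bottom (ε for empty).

A#

(q_0, 000101, #)
  read 0, top #: go to q_2, push # → (q_2, 00101, #)
  read 0, top #: go to q_0, push X# → (q_0, 0101, X#)
  read 0, top X: go to q_2, push AA → (q_2, 101, AA#)
  read 1, top A: go to q_0, push A → (q_0, 01, AA#)
  read 0, top A: go to q_2, push ε → (q_2, 1, A#)
  read 1, top A: go to q_0, push A → (q_0, ε, A#)
All input consumed in state q_0 with stack A#.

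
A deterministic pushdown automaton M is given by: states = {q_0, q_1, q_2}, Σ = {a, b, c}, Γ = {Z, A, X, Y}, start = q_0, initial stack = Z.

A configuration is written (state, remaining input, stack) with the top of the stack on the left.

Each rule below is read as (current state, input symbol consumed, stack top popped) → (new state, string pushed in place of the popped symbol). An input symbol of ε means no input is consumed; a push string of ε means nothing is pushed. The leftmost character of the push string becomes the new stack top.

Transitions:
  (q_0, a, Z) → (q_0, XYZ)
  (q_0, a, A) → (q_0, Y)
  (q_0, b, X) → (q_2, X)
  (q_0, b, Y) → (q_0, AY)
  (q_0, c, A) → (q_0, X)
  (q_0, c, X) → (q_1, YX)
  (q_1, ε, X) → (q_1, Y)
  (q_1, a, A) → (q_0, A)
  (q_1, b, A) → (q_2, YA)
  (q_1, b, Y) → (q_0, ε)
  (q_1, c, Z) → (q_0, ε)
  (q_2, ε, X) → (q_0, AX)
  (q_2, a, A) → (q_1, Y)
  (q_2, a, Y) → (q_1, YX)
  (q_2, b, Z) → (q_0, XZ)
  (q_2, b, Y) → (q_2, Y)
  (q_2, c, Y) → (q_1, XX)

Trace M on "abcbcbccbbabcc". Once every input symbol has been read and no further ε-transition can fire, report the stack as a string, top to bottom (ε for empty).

YXYXXXXYZ

(q_0, abcbcbccbbabcc, Z)
  read a, top Z: go to q_0, push XYZ → (q_0, bcbcbccbbabcc, XYZ)
  read b, top X: go to q_2, push X → (q_2, cbcbccbbabcc, XYZ)
  ε-move, top X: go to q_0, push AX → (q_0, cbcbccbbabcc, AXYZ)
  read c, top A: go to q_0, push X → (q_0, bcbccbbabcc, XXYZ)
  read b, top X: go to q_2, push X → (q_2, cbccbbabcc, XXYZ)
  ε-move, top X: go to q_0, push AX → (q_0, cbccbbabcc, AXXYZ)
  read c, top A: go to q_0, push X → (q_0, bccbbabcc, XXXYZ)
  read b, top X: go to q_2, push X → (q_2, ccbbabcc, XXXYZ)
  ε-move, top X: go to q_0, push AX → (q_0, ccbbabcc, AXXXYZ)
  read c, top A: go to q_0, push X → (q_0, cbbabcc, XXXXYZ)
  read c, top X: go to q_1, push YX → (q_1, bbabcc, YXXXXYZ)
  read b, top Y: go to q_0, push ε → (q_0, babcc, XXXXYZ)
  read b, top X: go to q_2, push X → (q_2, abcc, XXXXYZ)
  ε-move, top X: go to q_0, push AX → (q_0, abcc, AXXXXYZ)
  read a, top A: go to q_0, push Y → (q_0, bcc, YXXXXYZ)
  read b, top Y: go to q_0, push AY → (q_0, cc, AYXXXXYZ)
  read c, top A: go to q_0, push X → (q_0, c, XYXXXXYZ)
  read c, top X: go to q_1, push YX → (q_1, ε, YXYXXXXYZ)
All input consumed in state q_1 with stack YXYXXXXYZ.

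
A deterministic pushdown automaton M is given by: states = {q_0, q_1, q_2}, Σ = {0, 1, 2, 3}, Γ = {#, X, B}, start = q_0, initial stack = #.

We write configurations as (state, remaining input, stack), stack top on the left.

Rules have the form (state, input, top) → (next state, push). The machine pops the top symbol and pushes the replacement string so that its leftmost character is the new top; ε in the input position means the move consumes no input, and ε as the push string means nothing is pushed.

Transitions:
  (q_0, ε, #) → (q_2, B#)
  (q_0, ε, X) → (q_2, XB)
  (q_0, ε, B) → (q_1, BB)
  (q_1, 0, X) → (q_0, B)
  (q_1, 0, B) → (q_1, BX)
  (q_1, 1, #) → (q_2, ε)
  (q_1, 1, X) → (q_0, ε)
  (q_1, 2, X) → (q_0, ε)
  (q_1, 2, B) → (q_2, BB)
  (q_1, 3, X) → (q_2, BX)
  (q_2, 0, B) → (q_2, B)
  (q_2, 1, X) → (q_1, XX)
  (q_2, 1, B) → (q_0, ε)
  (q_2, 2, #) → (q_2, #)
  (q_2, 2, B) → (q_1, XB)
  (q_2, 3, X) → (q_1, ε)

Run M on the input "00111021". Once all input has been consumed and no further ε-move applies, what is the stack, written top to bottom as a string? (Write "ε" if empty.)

BB#

(q_0, 00111021, #)
  ε-move, top #: go to q_2, push B# → (q_2, 00111021, B#)
  read 0, top B: go to q_2, push B → (q_2, 0111021, B#)
  read 0, top B: go to q_2, push B → (q_2, 111021, B#)
  read 1, top B: go to q_0, push ε → (q_0, 11021, #)
  ε-move, top #: go to q_2, push B# → (q_2, 11021, B#)
  read 1, top B: go to q_0, push ε → (q_0, 1021, #)
  ε-move, top #: go to q_2, push B# → (q_2, 1021, B#)
  read 1, top B: go to q_0, push ε → (q_0, 021, #)
  ε-move, top #: go to q_2, push B# → (q_2, 021, B#)
  read 0, top B: go to q_2, push B → (q_2, 21, B#)
  read 2, top B: go to q_1, push XB → (q_1, 1, XB#)
  read 1, top X: go to q_0, push ε → (q_0, ε, B#)
  ε-move, top B: go to q_1, push BB → (q_1, ε, BB#)
All input consumed in state q_1 with stack BB#.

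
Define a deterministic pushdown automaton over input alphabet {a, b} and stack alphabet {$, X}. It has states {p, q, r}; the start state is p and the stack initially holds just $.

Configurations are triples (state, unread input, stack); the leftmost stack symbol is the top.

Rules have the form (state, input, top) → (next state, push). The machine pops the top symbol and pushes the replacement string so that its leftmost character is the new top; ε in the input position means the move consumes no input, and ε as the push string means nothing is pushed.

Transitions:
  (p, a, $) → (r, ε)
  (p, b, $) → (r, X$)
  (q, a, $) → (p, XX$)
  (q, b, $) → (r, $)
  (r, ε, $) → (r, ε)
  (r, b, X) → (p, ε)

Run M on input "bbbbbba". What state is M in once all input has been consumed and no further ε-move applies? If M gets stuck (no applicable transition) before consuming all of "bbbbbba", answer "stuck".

r

(p, bbbbbba, $)
  read b, top $: go to r, push X$ → (r, bbbbba, X$)
  read b, top X: go to p, push ε → (p, bbbba, $)
  read b, top $: go to r, push X$ → (r, bbba, X$)
  read b, top X: go to p, push ε → (p, bba, $)
  read b, top $: go to r, push X$ → (r, ba, X$)
  read b, top X: go to p, push ε → (p, a, $)
  read a, top $: go to r, push ε → (r, ε, ε)
All input consumed; M is in state r.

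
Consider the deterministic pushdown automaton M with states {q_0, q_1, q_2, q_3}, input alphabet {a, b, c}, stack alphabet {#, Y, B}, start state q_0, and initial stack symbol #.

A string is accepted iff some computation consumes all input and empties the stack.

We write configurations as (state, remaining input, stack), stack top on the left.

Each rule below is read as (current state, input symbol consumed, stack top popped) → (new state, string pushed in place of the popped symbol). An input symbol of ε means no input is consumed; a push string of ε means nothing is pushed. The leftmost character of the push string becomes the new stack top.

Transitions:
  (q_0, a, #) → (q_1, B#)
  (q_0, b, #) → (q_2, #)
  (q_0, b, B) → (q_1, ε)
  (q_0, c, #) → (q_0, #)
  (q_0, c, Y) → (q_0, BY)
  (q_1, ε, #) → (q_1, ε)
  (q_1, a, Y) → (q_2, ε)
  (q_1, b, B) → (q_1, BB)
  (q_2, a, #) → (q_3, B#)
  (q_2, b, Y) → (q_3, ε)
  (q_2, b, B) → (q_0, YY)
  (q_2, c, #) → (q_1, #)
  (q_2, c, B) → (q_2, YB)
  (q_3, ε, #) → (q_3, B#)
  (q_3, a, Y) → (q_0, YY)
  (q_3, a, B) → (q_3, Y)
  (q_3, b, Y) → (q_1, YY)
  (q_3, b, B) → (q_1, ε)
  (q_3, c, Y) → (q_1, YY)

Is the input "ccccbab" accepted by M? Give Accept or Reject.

Accept

(q_0, ccccbab, #) ⊢ (q_0, cccbab, #) ⊢ (q_0, ccbab, #) ⊢ (q_0, cbab, #) ⊢ (q_0, bab, #) ⊢ (q_2, ab, #) ⊢ (q_3, b, B#) ⊢ (q_1, ε, #) ⊢ (q_1, ε, ε)
All input consumed and the stack is empty.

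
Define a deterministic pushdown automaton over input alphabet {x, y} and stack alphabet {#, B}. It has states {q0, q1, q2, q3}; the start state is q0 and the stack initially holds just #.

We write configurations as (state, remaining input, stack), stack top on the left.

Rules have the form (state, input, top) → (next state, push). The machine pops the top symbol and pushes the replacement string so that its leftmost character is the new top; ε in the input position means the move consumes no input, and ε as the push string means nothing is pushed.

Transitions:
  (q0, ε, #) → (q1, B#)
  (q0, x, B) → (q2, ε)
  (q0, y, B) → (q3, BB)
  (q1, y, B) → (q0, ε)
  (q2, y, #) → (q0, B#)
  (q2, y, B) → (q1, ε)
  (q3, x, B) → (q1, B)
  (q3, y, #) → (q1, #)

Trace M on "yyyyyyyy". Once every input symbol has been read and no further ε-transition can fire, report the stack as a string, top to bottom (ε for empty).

(q0, yyyyyyyy, #)
  ε-move, top #: go to q1, push B# → (q1, yyyyyyyy, B#)
  read y, top B: go to q0, push ε → (q0, yyyyyyy, #)
  ε-move, top #: go to q1, push B# → (q1, yyyyyyy, B#)
  read y, top B: go to q0, push ε → (q0, yyyyyy, #)
  ε-move, top #: go to q1, push B# → (q1, yyyyyy, B#)
  read y, top B: go to q0, push ε → (q0, yyyyy, #)
  ε-move, top #: go to q1, push B# → (q1, yyyyy, B#)
  read y, top B: go to q0, push ε → (q0, yyyy, #)
  ε-move, top #: go to q1, push B# → (q1, yyyy, B#)
  read y, top B: go to q0, push ε → (q0, yyy, #)
  ε-move, top #: go to q1, push B# → (q1, yyy, B#)
  read y, top B: go to q0, push ε → (q0, yy, #)
  ε-move, top #: go to q1, push B# → (q1, yy, B#)
  read y, top B: go to q0, push ε → (q0, y, #)
  ε-move, top #: go to q1, push B# → (q1, y, B#)
  read y, top B: go to q0, push ε → (q0, ε, #)
  ε-move, top #: go to q1, push B# → (q1, ε, B#)
All input consumed in state q1 with stack B#.

B#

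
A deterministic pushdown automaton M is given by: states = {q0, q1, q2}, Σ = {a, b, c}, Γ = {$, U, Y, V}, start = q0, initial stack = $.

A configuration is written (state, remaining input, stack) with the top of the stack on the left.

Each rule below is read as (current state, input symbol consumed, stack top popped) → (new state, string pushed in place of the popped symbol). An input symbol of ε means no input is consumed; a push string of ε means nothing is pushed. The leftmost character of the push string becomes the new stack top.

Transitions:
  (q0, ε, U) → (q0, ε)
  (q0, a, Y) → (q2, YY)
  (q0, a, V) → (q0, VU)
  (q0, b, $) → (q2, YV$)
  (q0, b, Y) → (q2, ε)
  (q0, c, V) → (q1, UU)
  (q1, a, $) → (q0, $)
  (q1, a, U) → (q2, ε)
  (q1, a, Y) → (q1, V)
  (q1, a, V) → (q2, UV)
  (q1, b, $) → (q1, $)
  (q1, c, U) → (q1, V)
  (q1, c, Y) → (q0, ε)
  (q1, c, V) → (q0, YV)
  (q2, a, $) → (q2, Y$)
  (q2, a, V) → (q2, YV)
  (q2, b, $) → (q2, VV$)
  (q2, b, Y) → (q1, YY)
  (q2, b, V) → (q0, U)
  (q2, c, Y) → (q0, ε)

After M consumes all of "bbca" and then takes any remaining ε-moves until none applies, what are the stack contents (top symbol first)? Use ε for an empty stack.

YYV$

(q0, bbca, $)
  read b, top $: go to q2, push YV$ → (q2, bca, YV$)
  read b, top Y: go to q1, push YY → (q1, ca, YYV$)
  read c, top Y: go to q0, push ε → (q0, a, YV$)
  read a, top Y: go to q2, push YY → (q2, ε, YYV$)
All input consumed in state q2 with stack YYV$.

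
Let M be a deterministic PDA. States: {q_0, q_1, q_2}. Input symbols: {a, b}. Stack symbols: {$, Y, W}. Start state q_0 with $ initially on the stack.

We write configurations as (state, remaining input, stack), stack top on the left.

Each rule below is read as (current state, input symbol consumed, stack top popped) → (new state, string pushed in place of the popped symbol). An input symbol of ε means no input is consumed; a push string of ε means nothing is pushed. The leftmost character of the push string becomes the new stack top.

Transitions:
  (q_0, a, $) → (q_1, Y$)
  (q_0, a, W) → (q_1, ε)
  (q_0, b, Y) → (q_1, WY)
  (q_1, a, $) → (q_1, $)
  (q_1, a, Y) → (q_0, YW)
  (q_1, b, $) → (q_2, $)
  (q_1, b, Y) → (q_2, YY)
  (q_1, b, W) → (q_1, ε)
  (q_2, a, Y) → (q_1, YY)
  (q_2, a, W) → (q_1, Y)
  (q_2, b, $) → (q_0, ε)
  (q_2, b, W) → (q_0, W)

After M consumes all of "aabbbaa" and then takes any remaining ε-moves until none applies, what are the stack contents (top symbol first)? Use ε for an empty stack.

YWYYW$

(q_0, aabbbaa, $)
  read a, top $: go to q_1, push Y$ → (q_1, abbbaa, Y$)
  read a, top Y: go to q_0, push YW → (q_0, bbbaa, YW$)
  read b, top Y: go to q_1, push WY → (q_1, bbaa, WYW$)
  read b, top W: go to q_1, push ε → (q_1, baa, YW$)
  read b, top Y: go to q_2, push YY → (q_2, aa, YYW$)
  read a, top Y: go to q_1, push YY → (q_1, a, YYYW$)
  read a, top Y: go to q_0, push YW → (q_0, ε, YWYYW$)
All input consumed in state q_0 with stack YWYYW$.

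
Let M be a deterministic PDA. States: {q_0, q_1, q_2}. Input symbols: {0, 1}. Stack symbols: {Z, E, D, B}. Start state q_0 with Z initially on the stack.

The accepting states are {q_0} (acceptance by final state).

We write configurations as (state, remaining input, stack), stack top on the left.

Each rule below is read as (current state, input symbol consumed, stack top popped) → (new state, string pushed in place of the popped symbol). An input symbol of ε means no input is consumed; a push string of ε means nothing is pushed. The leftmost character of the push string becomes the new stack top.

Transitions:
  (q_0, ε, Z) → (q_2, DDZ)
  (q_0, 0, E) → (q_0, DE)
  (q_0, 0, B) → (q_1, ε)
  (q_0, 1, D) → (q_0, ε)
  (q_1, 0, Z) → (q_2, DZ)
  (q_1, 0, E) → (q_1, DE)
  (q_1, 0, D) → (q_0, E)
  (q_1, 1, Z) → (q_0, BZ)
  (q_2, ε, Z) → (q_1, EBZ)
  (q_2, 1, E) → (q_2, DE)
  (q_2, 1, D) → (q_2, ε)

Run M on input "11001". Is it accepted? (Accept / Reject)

Reject

(q_0, 11001, Z)
  ε-move, top Z: go to q_2, push DDZ → (q_2, 11001, DDZ)
  read 1, top D: go to q_2, push ε → (q_2, 1001, DZ)
  read 1, top D: go to q_2, push ε → (q_2, 001, Z)
  ε-move, top Z: go to q_1, push EBZ → (q_1, 001, EBZ)
  read 0, top E: go to q_1, push DE → (q_1, 01, DEBZ)
  read 0, top D: go to q_0, push E → (q_0, 1, EEBZ)
No transition applies at (q_0, 1, EEBZ); input not fully consumed.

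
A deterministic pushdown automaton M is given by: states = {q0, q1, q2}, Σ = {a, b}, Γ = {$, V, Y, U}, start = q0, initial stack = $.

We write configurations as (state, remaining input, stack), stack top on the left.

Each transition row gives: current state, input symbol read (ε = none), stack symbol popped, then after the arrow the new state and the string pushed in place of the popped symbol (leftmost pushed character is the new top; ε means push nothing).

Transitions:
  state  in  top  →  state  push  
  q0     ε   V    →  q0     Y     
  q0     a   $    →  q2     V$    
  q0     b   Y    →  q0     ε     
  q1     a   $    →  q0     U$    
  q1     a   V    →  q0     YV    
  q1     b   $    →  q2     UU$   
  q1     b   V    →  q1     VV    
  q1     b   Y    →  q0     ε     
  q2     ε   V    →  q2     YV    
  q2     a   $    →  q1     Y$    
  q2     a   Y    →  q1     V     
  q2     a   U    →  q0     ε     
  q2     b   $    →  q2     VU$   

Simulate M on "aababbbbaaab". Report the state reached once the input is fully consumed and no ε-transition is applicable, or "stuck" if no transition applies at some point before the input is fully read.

(q0, aababbbbaaab, $) ⊢ (q2, ababbbbaaab, V$) ⊢ (q2, ababbbbaaab, YV$) ⊢ (q1, babbbbaaab, VV$) ⊢ (q1, abbbbaaab, VVV$) ⊢ (q0, bbbbaaab, YVVV$) ⊢ (q0, bbbaaab, VVV$) ⊢ (q0, bbbaaab, YVV$) ⊢ (q0, bbaaab, VV$) ⊢ (q0, bbaaab, YV$) ⊢ (q0, baaab, V$) ⊢ (q0, baaab, Y$) ⊢ (q0, aaab, $) ⊢ (q2, aab, V$) ⊢ (q2, aab, YV$) ⊢ (q1, ab, VV$) ⊢ (q0, b, YVV$) ⊢ (q0, ε, VV$) ⊢ (q0, ε, YV$)
All input consumed; M is in state q0.

q0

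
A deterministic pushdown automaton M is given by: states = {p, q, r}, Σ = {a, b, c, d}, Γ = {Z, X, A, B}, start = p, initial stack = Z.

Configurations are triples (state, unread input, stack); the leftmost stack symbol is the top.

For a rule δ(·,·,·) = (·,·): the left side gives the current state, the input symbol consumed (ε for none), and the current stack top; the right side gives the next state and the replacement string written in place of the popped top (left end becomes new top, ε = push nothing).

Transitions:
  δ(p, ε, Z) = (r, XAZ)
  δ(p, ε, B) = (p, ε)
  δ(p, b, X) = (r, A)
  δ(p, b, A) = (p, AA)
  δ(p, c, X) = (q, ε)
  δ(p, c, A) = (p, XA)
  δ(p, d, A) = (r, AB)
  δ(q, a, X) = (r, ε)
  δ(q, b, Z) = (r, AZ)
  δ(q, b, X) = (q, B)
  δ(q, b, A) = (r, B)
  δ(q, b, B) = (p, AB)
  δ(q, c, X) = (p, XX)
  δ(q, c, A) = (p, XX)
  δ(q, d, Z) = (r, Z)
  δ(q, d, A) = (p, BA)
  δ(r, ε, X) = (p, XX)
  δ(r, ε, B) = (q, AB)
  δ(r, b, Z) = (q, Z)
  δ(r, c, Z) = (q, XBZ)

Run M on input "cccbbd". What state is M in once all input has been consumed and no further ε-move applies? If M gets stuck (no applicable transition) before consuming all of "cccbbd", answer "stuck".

r

(p, cccbbd, Z)
  ε-move, top Z: go to r, push XAZ → (r, cccbbd, XAZ)
  ε-move, top X: go to p, push XX → (p, cccbbd, XXAZ)
  read c, top X: go to q, push ε → (q, ccbbd, XAZ)
  read c, top X: go to p, push XX → (p, cbbd, XXAZ)
  read c, top X: go to q, push ε → (q, bbd, XAZ)
  read b, top X: go to q, push B → (q, bd, BAZ)
  read b, top B: go to p, push AB → (p, d, ABAZ)
  read d, top A: go to r, push AB → (r, ε, ABBAZ)
All input consumed; M is in state r.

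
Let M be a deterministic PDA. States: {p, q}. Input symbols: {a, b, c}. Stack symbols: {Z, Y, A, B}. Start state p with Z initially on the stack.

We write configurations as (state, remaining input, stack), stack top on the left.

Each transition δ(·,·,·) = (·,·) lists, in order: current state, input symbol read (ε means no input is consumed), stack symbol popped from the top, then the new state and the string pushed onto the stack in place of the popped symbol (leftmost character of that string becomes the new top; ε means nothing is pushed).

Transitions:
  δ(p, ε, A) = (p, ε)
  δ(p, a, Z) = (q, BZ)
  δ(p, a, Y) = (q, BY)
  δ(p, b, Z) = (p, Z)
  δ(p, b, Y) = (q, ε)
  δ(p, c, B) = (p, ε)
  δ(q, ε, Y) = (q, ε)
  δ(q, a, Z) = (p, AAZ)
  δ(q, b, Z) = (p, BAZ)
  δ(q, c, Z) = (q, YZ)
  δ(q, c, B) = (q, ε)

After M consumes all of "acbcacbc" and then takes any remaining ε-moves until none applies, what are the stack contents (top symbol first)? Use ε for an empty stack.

(p, acbcacbc, Z) ⊢ (q, cbcacbc, BZ) ⊢ (q, bcacbc, Z) ⊢ (p, cacbc, BAZ) ⊢ (p, acbc, AZ) ⊢ (p, acbc, Z) ⊢ (q, cbc, BZ) ⊢ (q, bc, Z) ⊢ (p, c, BAZ) ⊢ (p, ε, AZ) ⊢ (p, ε, Z)
All input consumed in state p with stack Z.

Z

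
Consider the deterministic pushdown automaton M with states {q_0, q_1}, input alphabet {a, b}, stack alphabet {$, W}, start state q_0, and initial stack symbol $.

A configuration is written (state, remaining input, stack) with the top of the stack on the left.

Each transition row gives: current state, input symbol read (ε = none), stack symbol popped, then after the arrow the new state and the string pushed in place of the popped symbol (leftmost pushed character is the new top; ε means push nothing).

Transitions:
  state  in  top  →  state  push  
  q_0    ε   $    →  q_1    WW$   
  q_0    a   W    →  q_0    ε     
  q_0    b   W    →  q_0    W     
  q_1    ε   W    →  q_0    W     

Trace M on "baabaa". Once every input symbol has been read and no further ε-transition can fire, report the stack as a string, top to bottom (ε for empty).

WW$

(q_0, baabaa, $)
  ε-move, top $: go to q_1, push WW$ → (q_1, baabaa, WW$)
  ε-move, top W: go to q_0, push W → (q_0, baabaa, WW$)
  read b, top W: go to q_0, push W → (q_0, aabaa, WW$)
  read a, top W: go to q_0, push ε → (q_0, abaa, W$)
  read a, top W: go to q_0, push ε → (q_0, baa, $)
  ε-move, top $: go to q_1, push WW$ → (q_1, baa, WW$)
  ε-move, top W: go to q_0, push W → (q_0, baa, WW$)
  read b, top W: go to q_0, push W → (q_0, aa, WW$)
  read a, top W: go to q_0, push ε → (q_0, a, W$)
  read a, top W: go to q_0, push ε → (q_0, ε, $)
  ε-move, top $: go to q_1, push WW$ → (q_1, ε, WW$)
  ε-move, top W: go to q_0, push W → (q_0, ε, WW$)
All input consumed in state q_0 with stack WW$.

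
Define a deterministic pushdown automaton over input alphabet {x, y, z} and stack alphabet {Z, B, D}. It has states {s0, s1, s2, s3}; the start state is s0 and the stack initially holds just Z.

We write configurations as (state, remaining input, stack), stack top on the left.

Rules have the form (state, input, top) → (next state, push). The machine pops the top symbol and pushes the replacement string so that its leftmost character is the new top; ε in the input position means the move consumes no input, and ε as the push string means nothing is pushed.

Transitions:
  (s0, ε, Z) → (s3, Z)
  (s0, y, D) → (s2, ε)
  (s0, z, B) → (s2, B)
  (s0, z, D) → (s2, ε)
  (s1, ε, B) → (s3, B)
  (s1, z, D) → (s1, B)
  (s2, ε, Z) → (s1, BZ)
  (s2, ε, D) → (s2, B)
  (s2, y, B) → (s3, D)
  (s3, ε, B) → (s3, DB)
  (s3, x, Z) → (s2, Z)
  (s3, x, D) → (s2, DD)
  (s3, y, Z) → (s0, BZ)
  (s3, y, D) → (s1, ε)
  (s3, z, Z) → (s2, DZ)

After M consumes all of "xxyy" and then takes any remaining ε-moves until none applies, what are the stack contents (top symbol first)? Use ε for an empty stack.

(s0, xxyy, Z)
  ε-move, top Z: go to s3, push Z → (s3, xxyy, Z)
  read x, top Z: go to s2, push Z → (s2, xyy, Z)
  ε-move, top Z: go to s1, push BZ → (s1, xyy, BZ)
  ε-move, top B: go to s3, push B → (s3, xyy, BZ)
  ε-move, top B: go to s3, push DB → (s3, xyy, DBZ)
  read x, top D: go to s2, push DD → (s2, yy, DDBZ)
  ε-move, top D: go to s2, push B → (s2, yy, BDBZ)
  read y, top B: go to s3, push D → (s3, y, DDBZ)
  read y, top D: go to s1, push ε → (s1, ε, DBZ)
All input consumed in state s1 with stack DBZ.

DBZ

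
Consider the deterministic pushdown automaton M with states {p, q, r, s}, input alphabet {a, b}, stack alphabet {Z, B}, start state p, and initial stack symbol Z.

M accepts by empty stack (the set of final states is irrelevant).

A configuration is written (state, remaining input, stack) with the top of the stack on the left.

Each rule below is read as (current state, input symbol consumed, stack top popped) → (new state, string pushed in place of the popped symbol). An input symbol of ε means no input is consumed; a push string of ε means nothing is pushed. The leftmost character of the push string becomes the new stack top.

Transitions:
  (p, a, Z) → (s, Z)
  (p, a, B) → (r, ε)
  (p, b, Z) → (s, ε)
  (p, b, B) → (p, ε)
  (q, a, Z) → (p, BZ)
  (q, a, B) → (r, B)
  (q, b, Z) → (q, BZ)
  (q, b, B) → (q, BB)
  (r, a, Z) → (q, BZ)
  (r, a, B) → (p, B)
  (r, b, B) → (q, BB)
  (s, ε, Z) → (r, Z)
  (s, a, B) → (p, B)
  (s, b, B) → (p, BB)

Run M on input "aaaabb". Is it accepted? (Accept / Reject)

(p, aaaabb, Z)
  read a, top Z: go to s, push Z → (s, aaabb, Z)
  ε-move, top Z: go to r, push Z → (r, aaabb, Z)
  read a, top Z: go to q, push BZ → (q, aabb, BZ)
  read a, top B: go to r, push B → (r, abb, BZ)
  read a, top B: go to p, push B → (p, bb, BZ)
  read b, top B: go to p, push ε → (p, b, Z)
  read b, top Z: go to s, push ε → (s, ε, ε)
All input consumed and the stack is empty.

Accept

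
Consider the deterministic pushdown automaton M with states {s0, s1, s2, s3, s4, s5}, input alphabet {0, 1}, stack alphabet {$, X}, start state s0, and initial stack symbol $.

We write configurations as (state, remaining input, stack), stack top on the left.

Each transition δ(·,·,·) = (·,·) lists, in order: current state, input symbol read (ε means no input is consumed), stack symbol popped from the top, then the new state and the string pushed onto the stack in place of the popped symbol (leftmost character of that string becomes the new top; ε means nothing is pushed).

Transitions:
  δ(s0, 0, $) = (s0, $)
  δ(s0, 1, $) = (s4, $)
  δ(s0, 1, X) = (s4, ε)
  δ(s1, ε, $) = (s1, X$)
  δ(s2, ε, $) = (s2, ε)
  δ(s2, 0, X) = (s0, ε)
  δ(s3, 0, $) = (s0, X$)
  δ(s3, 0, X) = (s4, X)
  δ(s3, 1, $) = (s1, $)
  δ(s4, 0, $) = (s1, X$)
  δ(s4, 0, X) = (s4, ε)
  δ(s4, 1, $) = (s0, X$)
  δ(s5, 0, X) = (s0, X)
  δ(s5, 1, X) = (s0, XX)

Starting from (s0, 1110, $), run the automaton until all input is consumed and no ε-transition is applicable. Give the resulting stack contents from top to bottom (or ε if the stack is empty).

(s0, 1110, $)
  read 1, top $: go to s4, push $ → (s4, 110, $)
  read 1, top $: go to s0, push X$ → (s0, 10, X$)
  read 1, top X: go to s4, push ε → (s4, 0, $)
  read 0, top $: go to s1, push X$ → (s1, ε, X$)
All input consumed in state s1 with stack X$.

X$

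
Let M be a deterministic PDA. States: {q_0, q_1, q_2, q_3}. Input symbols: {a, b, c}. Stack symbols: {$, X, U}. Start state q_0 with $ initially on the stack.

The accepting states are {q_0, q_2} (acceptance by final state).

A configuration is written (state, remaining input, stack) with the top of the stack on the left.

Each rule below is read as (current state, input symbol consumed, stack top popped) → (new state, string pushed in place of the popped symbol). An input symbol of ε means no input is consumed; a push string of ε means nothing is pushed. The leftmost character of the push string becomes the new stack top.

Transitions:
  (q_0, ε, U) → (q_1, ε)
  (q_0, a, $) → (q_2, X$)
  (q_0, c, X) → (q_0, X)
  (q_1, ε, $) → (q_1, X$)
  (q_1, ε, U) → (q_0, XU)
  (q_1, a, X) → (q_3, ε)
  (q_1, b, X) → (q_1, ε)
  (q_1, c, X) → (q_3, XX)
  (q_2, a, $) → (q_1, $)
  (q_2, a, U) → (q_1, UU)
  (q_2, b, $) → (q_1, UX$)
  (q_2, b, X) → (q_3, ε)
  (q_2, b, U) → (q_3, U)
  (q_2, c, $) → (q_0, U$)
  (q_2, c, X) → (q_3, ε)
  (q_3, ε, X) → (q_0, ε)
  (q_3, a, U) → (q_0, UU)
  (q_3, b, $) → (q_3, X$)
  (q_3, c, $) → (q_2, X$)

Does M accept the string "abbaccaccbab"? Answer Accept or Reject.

Reject

(q_0, abbaccaccbab, $)
  read a, top $: go to q_2, push X$ → (q_2, bbaccaccbab, X$)
  read b, top X: go to q_3, push ε → (q_3, baccaccbab, $)
  read b, top $: go to q_3, push X$ → (q_3, accaccbab, X$)
  ε-move, top X: go to q_0, push ε → (q_0, accaccbab, $)
  read a, top $: go to q_2, push X$ → (q_2, ccaccbab, X$)
  read c, top X: go to q_3, push ε → (q_3, caccbab, $)
  read c, top $: go to q_2, push X$ → (q_2, accbab, X$)
No transition applies at (q_2, accbab, X$); input not fully consumed.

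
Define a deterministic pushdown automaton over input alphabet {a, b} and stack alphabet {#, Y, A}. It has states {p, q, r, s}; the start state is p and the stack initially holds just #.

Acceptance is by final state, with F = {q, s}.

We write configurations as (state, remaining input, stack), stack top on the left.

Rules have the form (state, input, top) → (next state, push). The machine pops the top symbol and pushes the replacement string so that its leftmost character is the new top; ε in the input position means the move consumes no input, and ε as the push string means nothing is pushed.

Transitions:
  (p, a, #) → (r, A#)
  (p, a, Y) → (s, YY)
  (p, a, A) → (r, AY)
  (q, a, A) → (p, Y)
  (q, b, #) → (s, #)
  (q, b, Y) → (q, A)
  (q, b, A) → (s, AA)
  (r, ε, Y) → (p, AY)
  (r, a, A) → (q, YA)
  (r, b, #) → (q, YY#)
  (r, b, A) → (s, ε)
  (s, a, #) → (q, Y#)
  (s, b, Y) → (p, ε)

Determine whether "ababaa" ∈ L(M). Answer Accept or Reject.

Accept

(p, ababaa, #)
  read a, top #: go to r, push A# → (r, babaa, A#)
  read b, top A: go to s, push ε → (s, abaa, #)
  read a, top #: go to q, push Y# → (q, baa, Y#)
  read b, top Y: go to q, push A → (q, aa, A#)
  read a, top A: go to p, push Y → (p, a, Y#)
  read a, top Y: go to s, push YY → (s, ε, YY#)
All input consumed; state s ∈ F.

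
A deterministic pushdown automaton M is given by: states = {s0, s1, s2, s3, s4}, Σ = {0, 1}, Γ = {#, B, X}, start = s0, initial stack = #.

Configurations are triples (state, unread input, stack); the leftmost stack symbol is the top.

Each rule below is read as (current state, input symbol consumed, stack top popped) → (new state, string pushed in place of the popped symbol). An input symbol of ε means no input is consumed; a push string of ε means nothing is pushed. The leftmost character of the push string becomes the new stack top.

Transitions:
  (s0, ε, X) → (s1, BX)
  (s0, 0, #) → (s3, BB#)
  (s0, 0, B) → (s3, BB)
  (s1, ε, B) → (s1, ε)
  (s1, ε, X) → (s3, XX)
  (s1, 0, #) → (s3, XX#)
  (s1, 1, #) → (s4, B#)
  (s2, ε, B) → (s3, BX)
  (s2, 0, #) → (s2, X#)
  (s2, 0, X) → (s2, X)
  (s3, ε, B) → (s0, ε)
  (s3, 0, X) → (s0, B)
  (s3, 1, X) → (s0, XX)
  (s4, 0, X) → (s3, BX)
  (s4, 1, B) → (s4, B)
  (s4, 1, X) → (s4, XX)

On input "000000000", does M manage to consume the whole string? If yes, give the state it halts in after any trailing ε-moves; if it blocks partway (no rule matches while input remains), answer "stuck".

s0

(s0, 000000000, #)
  read 0, top #: go to s3, push BB# → (s3, 00000000, BB#)
  ε-move, top B: go to s0, push ε → (s0, 00000000, B#)
  read 0, top B: go to s3, push BB → (s3, 0000000, BB#)
  ε-move, top B: go to s0, push ε → (s0, 0000000, B#)
  read 0, top B: go to s3, push BB → (s3, 000000, BB#)
  ε-move, top B: go to s0, push ε → (s0, 000000, B#)
  read 0, top B: go to s3, push BB → (s3, 00000, BB#)
  ε-move, top B: go to s0, push ε → (s0, 00000, B#)
  read 0, top B: go to s3, push BB → (s3, 0000, BB#)
  ε-move, top B: go to s0, push ε → (s0, 0000, B#)
  read 0, top B: go to s3, push BB → (s3, 000, BB#)
  ε-move, top B: go to s0, push ε → (s0, 000, B#)
  read 0, top B: go to s3, push BB → (s3, 00, BB#)
  ε-move, top B: go to s0, push ε → (s0, 00, B#)
  read 0, top B: go to s3, push BB → (s3, 0, BB#)
  ε-move, top B: go to s0, push ε → (s0, 0, B#)
  read 0, top B: go to s3, push BB → (s3, ε, BB#)
  ε-move, top B: go to s0, push ε → (s0, ε, B#)
All input consumed; M is in state s0.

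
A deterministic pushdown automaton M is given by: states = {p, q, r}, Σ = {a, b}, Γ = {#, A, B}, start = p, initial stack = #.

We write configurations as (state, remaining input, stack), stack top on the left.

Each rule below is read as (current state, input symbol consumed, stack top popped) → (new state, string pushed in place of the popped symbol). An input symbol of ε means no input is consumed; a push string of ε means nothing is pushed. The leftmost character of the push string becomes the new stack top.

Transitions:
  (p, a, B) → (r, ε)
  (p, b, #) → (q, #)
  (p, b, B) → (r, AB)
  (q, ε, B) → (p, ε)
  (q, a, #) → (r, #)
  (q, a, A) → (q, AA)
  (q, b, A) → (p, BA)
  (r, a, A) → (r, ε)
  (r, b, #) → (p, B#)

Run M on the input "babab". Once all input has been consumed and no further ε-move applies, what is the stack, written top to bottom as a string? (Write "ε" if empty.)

B#

(p, babab, #) ⊢ (q, abab, #) ⊢ (r, bab, #) ⊢ (p, ab, B#) ⊢ (r, b, #) ⊢ (p, ε, B#)
All input consumed in state p with stack B#.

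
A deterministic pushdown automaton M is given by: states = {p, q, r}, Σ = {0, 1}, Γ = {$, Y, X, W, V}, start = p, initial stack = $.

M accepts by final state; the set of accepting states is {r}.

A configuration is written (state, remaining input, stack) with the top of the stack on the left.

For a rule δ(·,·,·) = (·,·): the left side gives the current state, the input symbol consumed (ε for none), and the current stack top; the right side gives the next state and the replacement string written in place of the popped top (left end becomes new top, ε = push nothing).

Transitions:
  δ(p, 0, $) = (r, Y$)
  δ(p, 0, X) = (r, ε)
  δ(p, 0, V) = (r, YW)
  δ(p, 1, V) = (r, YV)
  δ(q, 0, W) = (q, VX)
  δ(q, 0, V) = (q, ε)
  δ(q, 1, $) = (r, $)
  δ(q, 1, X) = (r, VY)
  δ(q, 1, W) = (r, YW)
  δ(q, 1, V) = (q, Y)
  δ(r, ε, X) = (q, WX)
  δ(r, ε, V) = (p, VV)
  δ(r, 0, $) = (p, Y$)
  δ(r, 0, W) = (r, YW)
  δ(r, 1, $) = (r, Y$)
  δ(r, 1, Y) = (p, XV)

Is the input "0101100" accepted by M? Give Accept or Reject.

(p, 0101100, $) ⊢ (r, 101100, Y$) ⊢ (p, 01100, XV$) ⊢ (r, 1100, V$) ⊢ (p, 1100, VV$) ⊢ (r, 100, YVV$) ⊢ (p, 00, XVVV$) ⊢ (r, 0, VVV$) ⊢ (p, 0, VVVV$) ⊢ (r, ε, YWVVV$)
All input consumed; state r ∈ F.

Accept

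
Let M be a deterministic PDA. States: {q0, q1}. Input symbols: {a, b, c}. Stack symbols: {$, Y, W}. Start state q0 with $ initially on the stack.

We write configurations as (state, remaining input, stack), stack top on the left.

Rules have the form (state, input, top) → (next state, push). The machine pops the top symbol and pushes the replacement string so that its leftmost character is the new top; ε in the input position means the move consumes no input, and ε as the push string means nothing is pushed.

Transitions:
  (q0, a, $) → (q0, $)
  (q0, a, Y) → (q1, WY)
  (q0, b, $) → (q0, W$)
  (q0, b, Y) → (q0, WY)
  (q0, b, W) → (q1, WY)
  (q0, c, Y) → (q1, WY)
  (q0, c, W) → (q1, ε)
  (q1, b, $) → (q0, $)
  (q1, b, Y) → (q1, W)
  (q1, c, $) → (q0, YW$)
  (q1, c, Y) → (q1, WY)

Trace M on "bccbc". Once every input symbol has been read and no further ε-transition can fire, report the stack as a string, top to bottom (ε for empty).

(q0, bccbc, $)
  read b, top $: go to q0, push W$ → (q0, ccbc, W$)
  read c, top W: go to q1, push ε → (q1, cbc, $)
  read c, top $: go to q0, push YW$ → (q0, bc, YW$)
  read b, top Y: go to q0, push WY → (q0, c, WYW$)
  read c, top W: go to q1, push ε → (q1, ε, YW$)
All input consumed in state q1 with stack YW$.

YW$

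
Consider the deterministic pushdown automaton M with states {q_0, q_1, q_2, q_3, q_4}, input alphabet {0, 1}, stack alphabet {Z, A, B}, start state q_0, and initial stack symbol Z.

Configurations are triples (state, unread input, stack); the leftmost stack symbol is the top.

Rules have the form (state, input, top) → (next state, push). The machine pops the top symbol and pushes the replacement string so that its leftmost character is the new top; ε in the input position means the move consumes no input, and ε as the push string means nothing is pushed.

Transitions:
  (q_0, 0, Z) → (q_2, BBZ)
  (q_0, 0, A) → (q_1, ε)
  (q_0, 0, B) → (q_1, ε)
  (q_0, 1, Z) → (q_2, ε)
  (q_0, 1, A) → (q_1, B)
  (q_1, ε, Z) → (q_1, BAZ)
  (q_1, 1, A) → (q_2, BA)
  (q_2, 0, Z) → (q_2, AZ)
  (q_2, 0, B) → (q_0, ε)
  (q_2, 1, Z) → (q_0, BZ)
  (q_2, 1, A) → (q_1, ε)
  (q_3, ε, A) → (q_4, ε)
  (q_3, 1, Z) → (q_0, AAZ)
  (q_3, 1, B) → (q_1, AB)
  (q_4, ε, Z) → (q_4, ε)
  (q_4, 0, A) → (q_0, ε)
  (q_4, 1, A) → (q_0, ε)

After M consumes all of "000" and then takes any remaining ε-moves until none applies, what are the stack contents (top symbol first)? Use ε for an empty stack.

BAZ

(q_0, 000, Z)
  read 0, top Z: go to q_2, push BBZ → (q_2, 00, BBZ)
  read 0, top B: go to q_0, push ε → (q_0, 0, BZ)
  read 0, top B: go to q_1, push ε → (q_1, ε, Z)
  ε-move, top Z: go to q_1, push BAZ → (q_1, ε, BAZ)
All input consumed in state q_1 with stack BAZ.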